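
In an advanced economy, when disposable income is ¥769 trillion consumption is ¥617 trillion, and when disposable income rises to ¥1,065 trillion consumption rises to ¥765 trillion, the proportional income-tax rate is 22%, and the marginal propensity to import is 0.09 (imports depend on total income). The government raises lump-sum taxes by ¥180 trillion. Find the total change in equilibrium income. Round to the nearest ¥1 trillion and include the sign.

MPC = ΔC/ΔYd = (765 − 617)/(1,065 − 769) = 148/296 = 0.5.
A lump-sum tax change of +¥180 trillion shifts disposable income by −¥180 trillion; first-round consumption changes by −c × ΔT = −0.5 × (+¥180 trillion) = −¥90 trillion.
Expenditure multiplier = 1/(1 − c(1−t) + m) = 1/(1 − 0.5×0.78 + 0.09) = 1/0.7 ≈ 1.429.
The tax multiplier is −c × k ≈ −0.714, so ΔY = k × (−c·ΔT) = (−¥90 trillion) / 0.7 ≈ −¥129 trillion.

−¥129 trillion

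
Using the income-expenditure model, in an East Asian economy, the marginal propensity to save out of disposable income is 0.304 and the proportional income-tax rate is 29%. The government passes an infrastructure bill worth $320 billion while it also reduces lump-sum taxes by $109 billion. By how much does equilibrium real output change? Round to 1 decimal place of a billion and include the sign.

+$782.6 billion

MPC = 1 − MPS = 1 − 0.304 = 0.696.
Expenditure multiplier = 1/(1 − c(1−t)) = 1/(1 − 0.696×0.71) = 1/0.50584 ≈ 1.977.
ΔG contributes k·ΔG = (+$320 billion) / 0.50584 ≈ +$632.6 billion.
ΔT of −$109 billion changes first-round spending by −c·ΔT = +$75.864 billion, contributing k·(−c·ΔT) = (+$75.864 billion) / 0.50584 ≈ +$150 billion.
Net ΔY = k(ΔG − c·ΔT) = (+$395.864 billion) / 0.50584 ≈ +$782.6 billion.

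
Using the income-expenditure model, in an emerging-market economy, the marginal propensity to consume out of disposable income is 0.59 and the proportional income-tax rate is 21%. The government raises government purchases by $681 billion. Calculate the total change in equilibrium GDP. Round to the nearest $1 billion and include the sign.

+$1,276 billion

Government-spending multiplier = 1/(1 − c(1−t)) = 1/(1 − 0.59×0.79) = 1/0.5339 ≈ 1.873.
ΔY = k × ΔG = (+$681 billion) / 0.5339 ≈ +$1,276 billion.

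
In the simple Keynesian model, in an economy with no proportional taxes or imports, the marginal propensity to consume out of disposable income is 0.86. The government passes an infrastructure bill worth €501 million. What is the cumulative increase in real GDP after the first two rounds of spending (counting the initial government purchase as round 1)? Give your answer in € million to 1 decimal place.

€931.9 million

Round 1 adds ΔG = €501 million; each later round is MPC = 0.86 times the previous.
After 2 rounds: 501 + 430.86 = ΔG·(1 − c^2)/(1 − c) = 501 × (1 − 0.7396)/0.14 ≈ €931.9 million.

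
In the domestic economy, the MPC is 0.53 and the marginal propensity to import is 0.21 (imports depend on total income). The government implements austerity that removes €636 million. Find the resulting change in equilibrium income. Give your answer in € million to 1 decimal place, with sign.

Spending multiplier = 1/(1 − c + m) = 1/(1 − 0.53 + 0.21) = 1/0.68 ≈ 1.471.
ΔY = k × ΔG = (−€636 million) / 0.68 ≈ −€935.3 million.

−€935.3 million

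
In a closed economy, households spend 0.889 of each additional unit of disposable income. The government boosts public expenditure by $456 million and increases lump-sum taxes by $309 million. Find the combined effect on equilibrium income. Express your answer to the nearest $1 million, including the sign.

Expenditure multiplier = 1/(1 − MPC) = 1/(1 − 0.889) = 1/0.111 ≈ 9.009.
ΔG contributes k·ΔG = (+$456 million) / 0.111 ≈ +$4,108.1 million.
ΔT of +$309 million changes first-round spending by −c·ΔT = −$274.701 million, contributing k·(−c·ΔT) = (−$274.701 million) / 0.111 ≈ −$2,474.8 million.
Net ΔY = k(ΔG − c·ΔT) = (+$181.299 million) / 0.111 ≈ +$1,633 million.

+$1,633 million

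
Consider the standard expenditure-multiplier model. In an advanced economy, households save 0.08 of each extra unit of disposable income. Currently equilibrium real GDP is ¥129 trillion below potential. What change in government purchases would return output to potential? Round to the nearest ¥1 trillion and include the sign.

+¥10 trillion

MPC = 1 − MPS = 1 − 0.08 = 0.92.
Spending multiplier = 1/(1 − MPC) = 1/(1 − 0.92) = 1/0.08 = 12.5.
Need ΔY = +¥129 trillion, so ΔG = ΔY/k = (+¥129 trillion) × 0.08 ≈ +¥10 trillion.
The government should increase government purchases by ¥10 trillion.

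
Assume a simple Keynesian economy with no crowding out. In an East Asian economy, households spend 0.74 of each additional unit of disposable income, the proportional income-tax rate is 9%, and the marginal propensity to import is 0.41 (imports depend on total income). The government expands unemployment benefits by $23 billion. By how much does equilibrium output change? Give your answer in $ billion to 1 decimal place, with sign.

+$23.1 billion

The transfer change shifts disposable income by +$23 billion, so first-round consumption changes by c·ΔTR = 0.74 × (+$23 billion) = +$17.02 billion.
Expenditure multiplier = 1/(1 − c(1−t) + m) = 1/(1 − 0.74×0.91 + 0.41) = 1/0.7366 ≈ 1.358.
The transfer multiplier is c × k ≈ 1.005, so ΔY = k × (c·ΔTR) = (+$17.02 billion) / 0.7366 ≈ +$23.1 billion.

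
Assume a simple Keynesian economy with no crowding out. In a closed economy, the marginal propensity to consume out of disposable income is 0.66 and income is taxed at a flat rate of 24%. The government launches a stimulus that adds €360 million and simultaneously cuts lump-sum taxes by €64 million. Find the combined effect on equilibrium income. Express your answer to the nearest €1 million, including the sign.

Expenditure multiplier = 1/(1 − c(1−t)) = 1/(1 − 0.66×0.76) = 1/0.4984 ≈ 2.006.
ΔG contributes k·ΔG = (+€360 million) / 0.4984 ≈ +€722.3 million.
ΔT of −€64 million changes first-round spending by −c·ΔT = +€42.24 million, contributing k·(−c·ΔT) = (+€42.24 million) / 0.4984 ≈ +€84.8 million.
Net ΔY = k(ΔG − c·ΔT) = (+€402.24 million) / 0.4984 ≈ +€807 million.

+€807 million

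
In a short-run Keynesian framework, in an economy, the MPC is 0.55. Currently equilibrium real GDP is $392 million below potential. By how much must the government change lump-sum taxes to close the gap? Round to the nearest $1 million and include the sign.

Spending multiplier = 1/(1 − MPC) = 1/(1 − 0.55) = 1/0.45 ≈ 2.222.
Tax multiplier = −c·k = −0.55/0.45 ≈ −1.222. Need ΔY = +$392 million, so ΔT = ΔY/(−c·k) = −(+$392 million) × 0.45 / 0.55 ≈ −$321 million.
The government should cut lump-sum taxes by $321 million.

−$321 million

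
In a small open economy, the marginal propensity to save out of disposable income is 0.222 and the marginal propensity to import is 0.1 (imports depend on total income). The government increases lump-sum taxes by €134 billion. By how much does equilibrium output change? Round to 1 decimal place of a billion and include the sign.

−€323.8 billion

MPC = 1 − MPS = 1 − 0.222 = 0.778.
A lump-sum tax change of +€134 billion shifts disposable income by −€134 billion; first-round consumption changes by −c × ΔT = −0.778 × (+€134 billion) = −€104.252 billion.
Expenditure multiplier = 1/(1 − c + m) = 1/(1 − 0.778 + 0.1) = 1/0.322 ≈ 3.106.
The tax multiplier is −c × k ≈ −2.416, so ΔY = k × (−c·ΔT) = (−€104.252 billion) / 0.322 ≈ −€323.8 billion.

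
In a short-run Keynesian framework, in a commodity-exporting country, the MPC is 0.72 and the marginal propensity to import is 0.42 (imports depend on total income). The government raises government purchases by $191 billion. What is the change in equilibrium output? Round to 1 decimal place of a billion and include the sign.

+$272.9 billion

Expenditure multiplier = 1/(1 − c + m) = 1/(1 − 0.72 + 0.42) = 1/0.7 ≈ 1.429.
ΔY = k × ΔG = (+$191 billion) / 0.7 ≈ +$272.9 billion.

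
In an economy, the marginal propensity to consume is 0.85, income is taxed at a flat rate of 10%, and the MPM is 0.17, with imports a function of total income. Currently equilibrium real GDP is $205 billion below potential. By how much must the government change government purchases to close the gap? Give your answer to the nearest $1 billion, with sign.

Spending multiplier = 1/(1 − c(1−t) + m) = 1/(1 − 0.85×0.9 + 0.17) = 1/0.405 ≈ 2.469.
Need ΔY = +$205 billion, so ΔG = ΔY/k = (+$205 billion) × 0.405 ≈ +$83 billion.
The government should increase government purchases by $83 billion.

+$83 billion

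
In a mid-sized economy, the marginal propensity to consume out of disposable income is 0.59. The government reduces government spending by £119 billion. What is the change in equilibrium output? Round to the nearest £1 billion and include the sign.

−£290 billion

Government-spending multiplier = 1/(1 − MPC) = 1/(1 − 0.59) = 1/0.41 ≈ 2.439.
ΔY = k × ΔG = (−£119 billion) / 0.41 ≈ −£290 billion.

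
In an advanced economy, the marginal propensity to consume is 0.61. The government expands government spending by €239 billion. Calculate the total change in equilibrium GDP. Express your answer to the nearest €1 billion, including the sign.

+€613 billion

Expenditure multiplier = 1/(1 − MPC) = 1/(1 − 0.61) = 1/0.39 ≈ 2.564.
ΔY = k × ΔG = (+€239 billion) / 0.39 ≈ +€613 billion.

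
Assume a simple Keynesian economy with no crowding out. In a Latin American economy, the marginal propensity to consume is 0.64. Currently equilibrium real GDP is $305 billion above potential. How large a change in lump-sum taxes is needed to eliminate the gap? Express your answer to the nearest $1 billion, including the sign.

Spending multiplier = 1/(1 − MPC) = 1/(1 − 0.64) = 1/0.36 ≈ 2.778.
Tax multiplier = −c·k = −0.64/0.36 ≈ −1.778. Need ΔY = −$305 billion, so ΔT = ΔY/(−c·k) = −(−$305 billion) × 0.36 / 0.64 ≈ +$172 billion.
The government should raise lump-sum taxes by $172 billion.

+$172 billion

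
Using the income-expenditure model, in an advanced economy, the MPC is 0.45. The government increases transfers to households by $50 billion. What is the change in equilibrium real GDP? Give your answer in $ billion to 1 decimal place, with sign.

The transfer change shifts disposable income by +$50 billion, so first-round consumption changes by c·ΔTR = 0.45 × (+$50 billion) = +$22.5 billion.
Expenditure multiplier = 1/(1 − MPC) = 1/(1 − 0.45) = 1/0.55 ≈ 1.818.
The transfer multiplier is c × k ≈ 0.818, so ΔY = k × (c·ΔTR) = (+$22.5 billion) / 0.55 ≈ +$40.9 billion.

+$40.9 billion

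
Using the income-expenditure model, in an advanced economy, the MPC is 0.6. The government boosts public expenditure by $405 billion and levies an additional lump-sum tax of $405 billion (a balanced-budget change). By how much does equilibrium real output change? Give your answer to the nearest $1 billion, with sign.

Expenditure multiplier = 1/(1 − MPC) = 1/(1 − 0.6) = 1/0.4 = 2.5.
ΔG contributes k·ΔG = (+$405 billion) / 0.4 = +$1,012.5 billion.
ΔT of +$405 billion changes first-round spending by −c·ΔT = −$243 billion, contributing k·(−c·ΔT) = (−$243 billion) / 0.4 = −$607.5 billion.
With ΔG = ΔT and no other leakages, the balanced-budget multiplier is 1, so ΔY = ΔG = +$405 billion.

+$405 billion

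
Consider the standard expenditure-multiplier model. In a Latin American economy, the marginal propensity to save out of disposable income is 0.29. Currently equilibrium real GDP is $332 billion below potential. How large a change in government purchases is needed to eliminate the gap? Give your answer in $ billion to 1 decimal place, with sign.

+$96.3 billion

MPC = 1 − MPS = 1 − 0.29 = 0.71.
Spending multiplier = 1/(1 − MPC) = 1/(1 − 0.71) = 1/0.29 ≈ 3.448.
Need ΔY = +$332 billion, so ΔG = ΔY/k = (+$332 billion) × 0.29 ≈ +$96.3 billion.
The government should increase government purchases by $96.3 billion.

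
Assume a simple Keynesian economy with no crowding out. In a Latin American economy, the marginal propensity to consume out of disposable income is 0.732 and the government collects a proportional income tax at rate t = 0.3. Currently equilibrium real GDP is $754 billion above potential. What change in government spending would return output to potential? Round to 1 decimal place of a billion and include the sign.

−$367.7 billion

Spending multiplier = 1/(1 − c(1−t)) = 1/(1 − 0.732×0.7) = 1/0.4876 ≈ 2.051.
Need ΔY = −$754 billion, so ΔG = ΔY/k = (−$754 billion) × 0.4876 ≈ −$367.7 billion.
The government should cut government spending by $367.7 billion.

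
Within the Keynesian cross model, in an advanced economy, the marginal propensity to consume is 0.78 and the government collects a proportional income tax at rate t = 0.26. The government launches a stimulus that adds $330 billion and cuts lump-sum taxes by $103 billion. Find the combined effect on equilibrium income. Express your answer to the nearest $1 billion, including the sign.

Expenditure multiplier = 1/(1 − c(1−t)) = 1/(1 − 0.78×0.74) = 1/0.4228 ≈ 2.365.
ΔG contributes k·ΔG = (+$330 billion) / 0.4228 ≈ +$780.5 billion.
ΔT of −$103 billion changes first-round spending by −c·ΔT = +$80.34 billion, contributing k·(−c·ΔT) = (+$80.34 billion) / 0.4228 ≈ +$190 billion.
Net ΔY = k(ΔG − c·ΔT) = (+$410.34 billion) / 0.4228 ≈ +$971 billion.

+$971 billion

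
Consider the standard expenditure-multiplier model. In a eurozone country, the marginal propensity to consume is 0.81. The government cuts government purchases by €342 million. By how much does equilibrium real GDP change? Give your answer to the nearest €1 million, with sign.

−€1,800 million

Expenditure multiplier = 1/(1 − MPC) = 1/(1 − 0.81) = 1/0.19 ≈ 5.263.
ΔY = k × ΔG = (−€342 million) / 0.19 = −€1,800 million.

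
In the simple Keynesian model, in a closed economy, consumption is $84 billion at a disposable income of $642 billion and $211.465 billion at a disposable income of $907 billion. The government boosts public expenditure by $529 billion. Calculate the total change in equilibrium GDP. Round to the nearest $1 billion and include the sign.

+$1,019 billion

MPC = ΔC/ΔYd = (211.465 − 84)/(907 − 642) = 127.465/265 = 0.481.
Government-spending multiplier = 1/(1 − MPC) = 1/(1 − 0.481) = 1/0.519 ≈ 1.927.
ΔY = k × ΔG = (+$529 billion) / 0.519 ≈ +$1,019 billion.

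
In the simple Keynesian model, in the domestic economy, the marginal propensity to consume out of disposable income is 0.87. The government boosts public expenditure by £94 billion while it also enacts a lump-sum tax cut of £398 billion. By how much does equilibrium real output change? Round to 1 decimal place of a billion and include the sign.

+£3,386.6 billion

Expenditure multiplier = 1/(1 − MPC) = 1/(1 − 0.87) = 1/0.13 ≈ 7.692.
ΔG contributes k·ΔG = (+£94 billion) / 0.13 ≈ +£723.1 billion.
ΔT of −£398 billion changes first-round spending by −c·ΔT = +£346.26 billion, contributing k·(−c·ΔT) = (+£346.26 billion) / 0.13 ≈ +£2,663.5 billion.
Net ΔY = k(ΔG − c·ΔT) = (+£440.26 billion) / 0.13 ≈ +£3,386.6 billion.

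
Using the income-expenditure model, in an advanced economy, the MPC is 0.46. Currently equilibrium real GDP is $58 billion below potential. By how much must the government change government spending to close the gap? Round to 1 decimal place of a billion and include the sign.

Spending multiplier = 1/(1 − MPC) = 1/(1 − 0.46) = 1/0.54 ≈ 1.852.
Need ΔY = +$58 billion, so ΔG = ΔY/k = (+$58 billion) × 0.54 ≈ +$31.3 billion.
The government should increase government spending by $31.3 billion.

+$31.3 billion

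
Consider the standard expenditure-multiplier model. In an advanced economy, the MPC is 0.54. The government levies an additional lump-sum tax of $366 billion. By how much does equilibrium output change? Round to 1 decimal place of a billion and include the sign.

−$429.7 billion

A lump-sum tax change of +$366 billion shifts disposable income by −$366 billion; first-round consumption changes by −c × ΔT = −0.54 × (+$366 billion) = −$197.64 billion.
Expenditure multiplier = 1/(1 − MPC) = 1/(1 − 0.54) = 1/0.46 ≈ 2.174.
The tax multiplier is −c × k ≈ −1.174, so ΔY = k × (−c·ΔT) = (−$197.64 billion) / 0.46 ≈ −$429.7 billion.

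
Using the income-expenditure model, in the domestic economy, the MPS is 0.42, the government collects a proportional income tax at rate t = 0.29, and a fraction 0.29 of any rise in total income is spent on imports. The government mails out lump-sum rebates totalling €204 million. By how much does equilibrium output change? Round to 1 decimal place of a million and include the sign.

MPC = 1 − MPS = 1 − 0.42 = 0.58.
A lump-sum tax change of −€204 million shifts disposable income by +€204 million; first-round consumption changes by −c × ΔT = −0.58 × (−€204 million) = +€118.32 million.
Expenditure multiplier = 1/(1 − c(1−t) + m) = 1/(1 − 0.58×0.71 + 0.29) = 1/0.8782 ≈ 1.139.
The tax multiplier is −c × k ≈ −0.66, so ΔY = k × (−c·ΔT) = (+€118.32 million) / 0.8782 ≈ +€134.7 million.

+€134.7 million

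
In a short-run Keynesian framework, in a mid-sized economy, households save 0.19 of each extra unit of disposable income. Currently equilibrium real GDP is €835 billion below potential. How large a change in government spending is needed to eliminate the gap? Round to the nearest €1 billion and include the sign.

+€159 billion

MPC = 1 − MPS = 1 − 0.19 = 0.81.
Spending multiplier = 1/(1 − MPC) = 1/(1 − 0.81) = 1/0.19 ≈ 5.263.
Need ΔY = +€835 billion, so ΔG = ΔY/k = (+€835 billion) × 0.19 ≈ +€159 billion.
The government should increase government spending by €159 billion.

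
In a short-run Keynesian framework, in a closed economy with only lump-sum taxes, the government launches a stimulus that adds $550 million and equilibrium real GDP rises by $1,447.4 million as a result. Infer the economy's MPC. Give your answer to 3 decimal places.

0.620

Implied spending multiplier k = ΔY/ΔG = 1,447.4/550 ≈ 2.6316.
Since k = 1/(1 − MPC), MPC = 1 − 1/k = 1 − ΔG/ΔY = 1 − 550/1,447.4 ≈ 0.620.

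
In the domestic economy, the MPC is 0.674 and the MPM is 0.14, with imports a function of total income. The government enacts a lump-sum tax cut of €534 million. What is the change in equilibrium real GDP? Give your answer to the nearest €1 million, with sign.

+€772 million

A lump-sum tax change of −€534 million shifts disposable income by +€534 million; first-round consumption changes by −c × ΔT = −0.674 × (−€534 million) = +€359.916 million.
Expenditure multiplier = 1/(1 − c + m) = 1/(1 − 0.674 + 0.14) = 1/0.466 ≈ 2.146.
The tax multiplier is −c × k ≈ −1.446, so ΔY = k × (−c·ΔT) = (+€359.916 million) / 0.466 ≈ +€772 million.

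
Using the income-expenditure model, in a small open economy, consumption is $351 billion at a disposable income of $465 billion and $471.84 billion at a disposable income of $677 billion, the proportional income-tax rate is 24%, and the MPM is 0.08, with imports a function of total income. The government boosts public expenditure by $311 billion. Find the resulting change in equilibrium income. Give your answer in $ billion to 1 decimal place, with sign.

+$480.8 billion

MPC = ΔC/ΔYd = (471.84 − 351)/(677 − 465) = 120.84/212 = 0.57.
Government-spending multiplier = 1/(1 − c(1−t) + m) = 1/(1 − 0.57×0.76 + 0.08) = 1/0.6468 ≈ 1.546.
ΔY = k × ΔG = (+$311 billion) / 0.6468 ≈ +$480.8 billion.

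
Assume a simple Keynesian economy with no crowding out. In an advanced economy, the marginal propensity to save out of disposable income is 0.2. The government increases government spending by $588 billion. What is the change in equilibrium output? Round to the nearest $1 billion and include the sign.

MPC = 1 − MPS = 1 − 0.2 = 0.8.
Expenditure multiplier = 1/(1 − MPC) = 1/(1 − 0.8) = 1/0.2 = 5.
ΔY = k × ΔG = (+$588 billion) / 0.2 = +$2,940 billion.

+$2,940 billion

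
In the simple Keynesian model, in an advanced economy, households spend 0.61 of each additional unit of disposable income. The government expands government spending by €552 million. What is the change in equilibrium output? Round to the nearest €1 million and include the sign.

Government-spending multiplier = 1/(1 − MPC) = 1/(1 − 0.61) = 1/0.39 ≈ 2.564.
ΔY = k × ΔG = (+€552 million) / 0.39 ≈ +€1,415 million.

+€1,415 million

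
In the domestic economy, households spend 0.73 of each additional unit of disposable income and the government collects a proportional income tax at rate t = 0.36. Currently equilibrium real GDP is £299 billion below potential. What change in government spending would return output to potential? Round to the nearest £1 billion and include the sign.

+£159 billion

Spending multiplier = 1/(1 − c(1−t)) = 1/(1 − 0.73×0.64) = 1/0.5328 ≈ 1.877.
Need ΔY = +£299 billion, so ΔG = ΔY/k = (+£299 billion) × 0.5328 ≈ +£159 billion.
The government should increase government spending by £159 billion.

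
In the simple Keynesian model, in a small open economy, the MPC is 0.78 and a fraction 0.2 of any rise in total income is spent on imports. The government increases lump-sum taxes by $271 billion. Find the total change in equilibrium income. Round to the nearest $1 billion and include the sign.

−$503 billion

A lump-sum tax change of +$271 billion shifts disposable income by −$271 billion; first-round consumption changes by −c × ΔT = −0.78 × (+$271 billion) = −$211.38 billion.
Expenditure multiplier = 1/(1 − c + m) = 1/(1 − 0.78 + 0.2) = 1/0.42 ≈ 2.381.
The tax multiplier is −c × k ≈ −1.857, so ΔY = k × (−c·ΔT) = (−$211.38 billion) / 0.42 ≈ −$503 billion.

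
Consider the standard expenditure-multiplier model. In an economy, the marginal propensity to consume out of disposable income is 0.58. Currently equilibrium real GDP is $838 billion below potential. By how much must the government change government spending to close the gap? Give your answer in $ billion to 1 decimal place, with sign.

Spending multiplier = 1/(1 − MPC) = 1/(1 − 0.58) = 1/0.42 ≈ 2.381.
Need ΔY = +$838 billion, so ΔG = ΔY/k = (+$838 billion) × 0.42 ≈ +$352 billion.
The government should increase government spending by $352 billion.

+$352.0 billion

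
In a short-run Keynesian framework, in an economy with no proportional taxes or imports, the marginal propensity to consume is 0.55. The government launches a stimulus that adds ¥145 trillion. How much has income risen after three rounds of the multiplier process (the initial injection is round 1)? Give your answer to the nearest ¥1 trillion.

¥269 trillion

Round 1 adds ΔG = ¥145 trillion; each later round is MPC = 0.55 times the previous.
After 3 rounds: 145 + 79.75 + 43.8625 = ΔG·(1 − c^3)/(1 − c) = 145 × (1 − 0.166375)/0.45 ≈ ¥269 trillion.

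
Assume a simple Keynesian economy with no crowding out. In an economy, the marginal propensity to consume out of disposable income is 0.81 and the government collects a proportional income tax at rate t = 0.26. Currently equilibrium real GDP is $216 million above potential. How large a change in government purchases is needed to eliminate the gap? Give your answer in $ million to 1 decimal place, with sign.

Spending multiplier = 1/(1 − c(1−t)) = 1/(1 − 0.81×0.74) = 1/0.4006 ≈ 2.496.
Need ΔY = −$216 million, so ΔG = ΔY/k = (−$216 million) × 0.4006 ≈ −$86.5 million.
The government should cut government purchases by $86.5 million.

−$86.5 million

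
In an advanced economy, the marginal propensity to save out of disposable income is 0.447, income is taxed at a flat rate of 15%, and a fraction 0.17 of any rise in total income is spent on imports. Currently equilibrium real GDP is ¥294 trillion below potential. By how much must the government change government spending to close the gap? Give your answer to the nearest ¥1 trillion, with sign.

+¥206 trillion

MPC = 1 − MPS = 1 − 0.447 = 0.553.
Spending multiplier = 1/(1 − c(1−t) + m) = 1/(1 − 0.553×0.85 + 0.17) = 1/0.69995 ≈ 1.429.
Need ΔY = +¥294 trillion, so ΔG = ΔY/k = (+¥294 trillion) × 0.69995 ≈ +¥206 trillion.
The government should increase government spending by ¥206 trillion.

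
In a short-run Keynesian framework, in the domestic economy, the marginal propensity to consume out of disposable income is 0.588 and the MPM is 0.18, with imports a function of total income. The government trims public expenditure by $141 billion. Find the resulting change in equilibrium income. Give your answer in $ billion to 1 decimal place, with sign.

Government-spending multiplier = 1/(1 − c + m) = 1/(1 − 0.588 + 0.18) = 1/0.592 ≈ 1.689.
ΔY = k × ΔG = (−$141 billion) / 0.592 ≈ −$238.2 billion.

−$238.2 billion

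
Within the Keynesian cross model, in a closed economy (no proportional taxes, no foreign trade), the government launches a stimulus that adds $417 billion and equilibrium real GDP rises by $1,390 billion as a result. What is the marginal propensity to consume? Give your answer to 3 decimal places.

Implied spending multiplier k = ΔY/ΔG = 1,390/417 ≈ 3.3333.
Since k = 1/(1 − MPC), MPC = 1 − 1/k = 1 − ΔG/ΔY = 1 − 417/1,390 = 0.700.

0.700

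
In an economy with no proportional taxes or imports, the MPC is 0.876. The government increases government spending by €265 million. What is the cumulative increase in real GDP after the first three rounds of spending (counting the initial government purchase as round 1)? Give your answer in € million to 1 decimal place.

Round 1 adds ΔG = €265 million; each later round is MPC = 0.876 times the previous.
After 3 rounds: 265 + 232.14 + 203.35464 = ΔG·(1 − c^3)/(1 − c) = 265 × (1 − 0.672221376)/0.124 ≈ €700.5 million.

€700.5 million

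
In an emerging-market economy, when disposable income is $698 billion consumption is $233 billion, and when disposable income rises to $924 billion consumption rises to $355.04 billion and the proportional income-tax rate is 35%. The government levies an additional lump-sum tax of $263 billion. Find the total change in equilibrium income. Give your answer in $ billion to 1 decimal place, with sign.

MPC = ΔC/ΔYd = (355.04 − 233)/(924 − 698) = 122.04/226 = 0.54.
A lump-sum tax change of +$263 billion shifts disposable income by −$263 billion; first-round consumption changes by −c × ΔT = −0.54 × (+$263 billion) = −$142.02 billion.
Expenditure multiplier = 1/(1 − c(1−t)) = 1/(1 − 0.54×0.65) = 1/0.649 ≈ 1.541.
The tax multiplier is −c × k ≈ −0.832, so ΔY = k × (−c·ΔT) = (−$142.02 billion) / 0.649 ≈ −$218.8 billion.

−$218.8 billion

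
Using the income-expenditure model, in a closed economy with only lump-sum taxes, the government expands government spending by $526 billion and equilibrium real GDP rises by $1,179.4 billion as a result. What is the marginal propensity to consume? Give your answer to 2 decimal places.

0.55

Implied spending multiplier k = ΔY/ΔG = 1,179.4/526 ≈ 2.2422.
Since k = 1/(1 − MPC), MPC = 1 − 1/k = 1 − ΔG/ΔY = 1 − 526/1,179.4 ≈ 0.55.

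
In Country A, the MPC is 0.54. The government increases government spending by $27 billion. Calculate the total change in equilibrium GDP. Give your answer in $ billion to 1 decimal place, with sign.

Spending multiplier = 1/(1 − MPC) = 1/(1 − 0.54) = 1/0.46 ≈ 2.174.
ΔY = k × ΔG = (+$27 billion) / 0.46 ≈ +$58.7 billion.

+$58.7 billion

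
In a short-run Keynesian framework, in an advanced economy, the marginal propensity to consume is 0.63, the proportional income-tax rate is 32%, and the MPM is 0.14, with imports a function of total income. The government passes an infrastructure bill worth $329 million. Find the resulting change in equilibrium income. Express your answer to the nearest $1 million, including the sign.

+$462 million

Government-spending multiplier = 1/(1 − c(1−t) + m) = 1/(1 − 0.63×0.68 + 0.14) = 1/0.7116 ≈ 1.405.
ΔY = k × ΔG = (+$329 million) / 0.7116 ≈ +$462 million.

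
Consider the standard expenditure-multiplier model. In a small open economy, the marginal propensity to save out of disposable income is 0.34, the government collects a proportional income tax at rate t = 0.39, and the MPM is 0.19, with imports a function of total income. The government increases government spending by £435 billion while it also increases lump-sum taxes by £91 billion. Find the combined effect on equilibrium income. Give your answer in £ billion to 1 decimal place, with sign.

MPC = 1 − MPS = 1 − 0.34 = 0.66.
Expenditure multiplier = 1/(1 − c(1−t) + m) = 1/(1 − 0.66×0.61 + 0.19) = 1/0.7874 ≈ 1.27.
ΔG contributes k·ΔG = (+£435 billion) / 0.7874 ≈ +£552.5 billion.
ΔT of +£91 billion changes first-round spending by −c·ΔT = −£60.06 billion, contributing k·(−c·ΔT) = (−£60.06 billion) / 0.7874 ≈ −£76.3 billion.
Net ΔY = k(ΔG − c·ΔT) = (+£374.94 billion) / 0.7874 ≈ +£476.2 billion.

+£476.2 billion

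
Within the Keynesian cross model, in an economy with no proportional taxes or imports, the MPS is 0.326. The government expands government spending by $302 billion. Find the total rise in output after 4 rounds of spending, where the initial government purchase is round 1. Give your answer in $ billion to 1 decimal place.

$735.2 billion

MPC = 1 − MPS = 1 − 0.326 = 0.674.
Round 1 adds ΔG = $302 billion; each later round is MPC = 0.674 times the previous.
After 4 rounds: 302 + 203.548 + 137.191352 + 92.466971248 = ΔG·(1 − c^4)/(1 − c) = 302 × (1 − 0.206366684176)/0.326 ≈ $735.2 billion.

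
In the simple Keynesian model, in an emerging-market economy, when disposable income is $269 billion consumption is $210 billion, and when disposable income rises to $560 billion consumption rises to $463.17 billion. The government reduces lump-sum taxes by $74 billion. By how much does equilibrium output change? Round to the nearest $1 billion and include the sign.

+$495 billion

MPC = ΔC/ΔYd = (463.17 − 210)/(560 − 269) = 253.17/291 = 0.87.
A lump-sum tax change of −$74 billion shifts disposable income by +$74 billion; first-round consumption changes by −c × ΔT = −0.87 × (−$74 billion) = +$64.38 billion.
Expenditure multiplier = 1/(1 − MPC) = 1/(1 − 0.87) = 1/0.13 ≈ 7.692.
The tax multiplier is −c × k ≈ −6.692, so ΔY = k × (−c·ΔT) = (+$64.38 billion) / 0.13 ≈ +$495 billion.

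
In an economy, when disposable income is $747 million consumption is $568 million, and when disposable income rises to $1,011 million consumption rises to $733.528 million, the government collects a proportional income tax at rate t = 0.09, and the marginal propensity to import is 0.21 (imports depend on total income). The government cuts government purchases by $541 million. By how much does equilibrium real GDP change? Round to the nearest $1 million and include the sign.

MPC = ΔC/ΔYd = (733.528 − 568)/(1,011 − 747) = 165.528/264 = 0.627.
Expenditure multiplier = 1/(1 − c(1−t) + m) = 1/(1 − 0.627×0.91 + 0.21) = 1/0.63943 ≈ 1.564.
ΔY = k × ΔG = (−$541 million) / 0.63943 ≈ −$846 million.

−$846 million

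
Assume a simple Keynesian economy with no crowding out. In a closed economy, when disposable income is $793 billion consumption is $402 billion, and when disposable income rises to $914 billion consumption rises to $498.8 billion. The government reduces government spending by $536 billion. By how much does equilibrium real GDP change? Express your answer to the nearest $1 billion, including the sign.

−$2,680 billion

MPC = ΔC/ΔYd = (498.8 − 402)/(914 − 793) = 96.8/121 = 0.8.
Expenditure multiplier = 1/(1 − MPC) = 1/(1 − 0.8) = 1/0.2 = 5.
ΔY = k × ΔG = (−$536 billion) / 0.2 = −$2,680 billion.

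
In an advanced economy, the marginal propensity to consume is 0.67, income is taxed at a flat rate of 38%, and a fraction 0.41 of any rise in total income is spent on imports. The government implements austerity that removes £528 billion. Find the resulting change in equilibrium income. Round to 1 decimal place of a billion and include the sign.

−£530.9 billion

Expenditure multiplier = 1/(1 − c(1−t) + m) = 1/(1 − 0.67×0.62 + 0.41) = 1/0.9946 ≈ 1.005.
ΔY = k × ΔG = (−£528 billion) / 0.9946 ≈ −£530.9 billion.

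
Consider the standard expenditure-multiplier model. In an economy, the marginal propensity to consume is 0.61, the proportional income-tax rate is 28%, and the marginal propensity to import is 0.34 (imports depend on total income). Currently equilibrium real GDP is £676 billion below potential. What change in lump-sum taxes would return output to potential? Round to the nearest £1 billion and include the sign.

Spending multiplier = 1/(1 − c(1−t) + m) = 1/(1 − 0.61×0.72 + 0.34) = 1/0.9008 ≈ 1.11.
Tax multiplier = −c·k = −0.61/0.9008 ≈ −0.677. Need ΔY = +£676 billion, so ΔT = ΔY/(−c·k) = −(+£676 billion) × 0.9008 / 0.61 ≈ −£998 billion.
The government should cut lump-sum taxes by £998 billion.

−£998 billion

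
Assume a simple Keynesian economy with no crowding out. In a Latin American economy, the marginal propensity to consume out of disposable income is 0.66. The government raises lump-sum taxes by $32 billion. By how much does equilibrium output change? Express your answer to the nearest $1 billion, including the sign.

−$62 billion

A lump-sum tax change of +$32 billion shifts disposable income by −$32 billion; first-round consumption changes by −c × ΔT = −0.66 × (+$32 billion) = −$21.12 billion.
Expenditure multiplier = 1/(1 − MPC) = 1/(1 − 0.66) = 1/0.34 ≈ 2.941.
The tax multiplier is −c × k ≈ −1.941, so ΔY = k × (−c·ΔT) = (−$21.12 billion) / 0.34 ≈ −$62 billion.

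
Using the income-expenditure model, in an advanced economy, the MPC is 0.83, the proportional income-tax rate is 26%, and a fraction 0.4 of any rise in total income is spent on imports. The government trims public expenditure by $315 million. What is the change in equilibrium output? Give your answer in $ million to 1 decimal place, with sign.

Expenditure multiplier = 1/(1 − c(1−t) + m) = 1/(1 − 0.83×0.74 + 0.4) = 1/0.7858 ≈ 1.273.
ΔY = k × ΔG = (−$315 million) / 0.7858 ≈ −$400.9 million.

−$400.9 million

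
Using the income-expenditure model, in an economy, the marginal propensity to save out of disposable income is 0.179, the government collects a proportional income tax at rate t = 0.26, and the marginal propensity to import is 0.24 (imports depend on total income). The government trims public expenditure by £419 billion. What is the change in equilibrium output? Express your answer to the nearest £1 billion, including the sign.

MPC = 1 − MPS = 1 − 0.179 = 0.821.
Spending multiplier = 1/(1 − c(1−t) + m) = 1/(1 − 0.821×0.74 + 0.24) = 1/0.63246 ≈ 1.581.
ΔY = k × ΔG = (−£419 billion) / 0.63246 ≈ −£662 billion.

−£662 billion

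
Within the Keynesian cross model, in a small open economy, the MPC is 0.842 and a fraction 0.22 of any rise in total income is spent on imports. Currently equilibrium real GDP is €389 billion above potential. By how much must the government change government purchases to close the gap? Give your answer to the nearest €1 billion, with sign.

Spending multiplier = 1/(1 − c + m) = 1/(1 − 0.842 + 0.22) = 1/0.378 ≈ 2.646.
Need ΔY = −€389 billion, so ΔG = ΔY/k = (−€389 billion) × 0.378 ≈ −€147 billion.
The government should cut government purchases by €147 billion.

−€147 billion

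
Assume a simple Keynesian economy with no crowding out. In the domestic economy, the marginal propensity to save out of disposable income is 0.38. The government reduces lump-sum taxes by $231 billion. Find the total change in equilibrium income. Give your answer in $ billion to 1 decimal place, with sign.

+$376.9 billion

MPC = 1 − MPS = 1 − 0.38 = 0.62.
A lump-sum tax change of −$231 billion shifts disposable income by +$231 billion; first-round consumption changes by −c × ΔT = −0.62 × (−$231 billion) = +$143.22 billion.
Expenditure multiplier = 1/(1 − MPC) = 1/(1 − 0.62) = 1/0.38 ≈ 2.632.
The tax multiplier is −c × k ≈ −1.632, so ΔY = k × (−c·ΔT) = (+$143.22 billion) / 0.38 ≈ +$376.9 billion.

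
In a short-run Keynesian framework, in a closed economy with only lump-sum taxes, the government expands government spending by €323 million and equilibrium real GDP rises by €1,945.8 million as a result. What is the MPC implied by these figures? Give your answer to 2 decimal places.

Implied spending multiplier k = ΔY/ΔG = 1,945.8/323 ≈ 6.0241.
Since k = 1/(1 − MPC), MPC = 1 − 1/k = 1 − ΔG/ΔY = 1 − 323/1,945.8 ≈ 0.83.

0.83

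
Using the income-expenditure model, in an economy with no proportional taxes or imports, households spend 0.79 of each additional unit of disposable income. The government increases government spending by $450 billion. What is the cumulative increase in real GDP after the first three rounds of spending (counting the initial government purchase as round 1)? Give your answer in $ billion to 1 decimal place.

$1,086.3 billion

Round 1 adds ΔG = $450 billion; each later round is MPC = 0.79 times the previous.
After 3 rounds: 450 + 355.5 + 280.845 = ΔG·(1 − c^3)/(1 − c) = 450 × (1 − 0.493039)/0.21 ≈ $1,086.3 billion.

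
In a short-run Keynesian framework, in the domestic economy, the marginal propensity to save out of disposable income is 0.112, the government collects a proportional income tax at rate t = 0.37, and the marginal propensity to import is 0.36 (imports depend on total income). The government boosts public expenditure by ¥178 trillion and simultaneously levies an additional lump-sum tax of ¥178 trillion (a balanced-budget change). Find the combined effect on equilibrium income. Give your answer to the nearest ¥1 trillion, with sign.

+¥25 trillion

MPC = 1 − MPS = 1 − 0.112 = 0.888.
Expenditure multiplier = 1/(1 − c(1−t) + m) = 1/(1 − 0.888×0.63 + 0.36) = 1/0.80056 ≈ 1.249.
ΔG contributes k·ΔG = (+¥178 trillion) / 0.80056 ≈ +¥222.3 trillion.
ΔT of +¥178 trillion changes first-round spending by −c·ΔT = −¥158.064 trillion, contributing k·(−c·ΔT) = (−¥158.064 trillion) / 0.80056 ≈ −¥197.4 trillion.
Net ΔY = k(ΔG − c·ΔT) = (+¥19.936 trillion) / 0.80056 ≈ +¥25 trillion.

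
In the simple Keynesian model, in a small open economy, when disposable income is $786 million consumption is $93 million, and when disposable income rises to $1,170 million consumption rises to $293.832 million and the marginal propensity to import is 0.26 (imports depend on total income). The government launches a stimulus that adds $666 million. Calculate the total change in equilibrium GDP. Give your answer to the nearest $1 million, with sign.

MPC = ΔC/ΔYd = (293.832 − 93)/(1,170 − 786) = 200.832/384 = 0.523.
Spending multiplier = 1/(1 − c + m) = 1/(1 − 0.523 + 0.26) = 1/0.737 ≈ 1.357.
ΔY = k × ΔG = (+$666 million) / 0.737 ≈ +$904 million.

+$904 million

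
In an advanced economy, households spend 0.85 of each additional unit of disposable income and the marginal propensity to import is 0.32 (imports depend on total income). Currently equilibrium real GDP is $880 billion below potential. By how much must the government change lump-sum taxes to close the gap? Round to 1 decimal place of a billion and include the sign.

Spending multiplier = 1/(1 − c + m) = 1/(1 − 0.85 + 0.32) = 1/0.47 ≈ 2.128.
Tax multiplier = −c·k = −0.85/0.47 ≈ −1.809. Need ΔY = +$880 billion, so ΔT = ΔY/(−c·k) = −(+$880 billion) × 0.47 / 0.85 ≈ −$486.6 billion.
The government should cut lump-sum taxes by $486.6 billion.

−$486.6 billion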